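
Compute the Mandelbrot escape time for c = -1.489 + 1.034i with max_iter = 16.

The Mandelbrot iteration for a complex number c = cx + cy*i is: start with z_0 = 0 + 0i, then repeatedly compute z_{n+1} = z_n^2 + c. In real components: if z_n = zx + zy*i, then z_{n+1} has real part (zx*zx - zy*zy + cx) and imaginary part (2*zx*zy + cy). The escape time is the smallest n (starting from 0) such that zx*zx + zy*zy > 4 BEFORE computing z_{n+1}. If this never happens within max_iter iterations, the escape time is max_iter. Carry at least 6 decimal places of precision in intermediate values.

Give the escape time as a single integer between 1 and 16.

z_0 = 0 + 0i, c = -1.4890 + 1.0340i
Iter 1: z = -1.4890 + 1.0340i, |z|^2 = 3.2863
Iter 2: z = -0.3410 + -2.0453i, |z|^2 = 4.2994
Escaped at iteration 2

Answer: 2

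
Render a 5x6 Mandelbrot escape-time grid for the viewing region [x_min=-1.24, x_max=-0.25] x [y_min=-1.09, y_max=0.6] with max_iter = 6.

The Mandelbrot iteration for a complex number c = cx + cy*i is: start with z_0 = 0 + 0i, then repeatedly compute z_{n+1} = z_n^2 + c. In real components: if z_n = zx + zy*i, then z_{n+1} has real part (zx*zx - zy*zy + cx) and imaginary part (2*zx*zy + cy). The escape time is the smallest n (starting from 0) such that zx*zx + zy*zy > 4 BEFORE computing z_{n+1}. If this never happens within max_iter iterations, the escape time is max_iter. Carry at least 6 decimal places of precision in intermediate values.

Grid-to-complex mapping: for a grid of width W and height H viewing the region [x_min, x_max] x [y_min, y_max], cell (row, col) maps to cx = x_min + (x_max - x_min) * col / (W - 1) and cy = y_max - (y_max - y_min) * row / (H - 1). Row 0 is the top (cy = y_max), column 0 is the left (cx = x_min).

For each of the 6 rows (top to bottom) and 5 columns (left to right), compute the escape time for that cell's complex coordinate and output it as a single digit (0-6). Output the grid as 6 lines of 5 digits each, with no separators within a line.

Answer: 35666
66666
66666
66666
33466
33346

Derivation:
(row=0, col=0): c = -1.2400 + 0.6000i → escape time 3
(row=0, col=1): c = -0.9925 + 0.6000i → escape time 5
(row=0, col=2): c = -0.7450 + 0.6000i → escape time 6
(row=0, col=3): c = -0.4975 + 0.6000i → escape time 6
(row=0, col=4): c = -0.2500 + 0.6000i → escape time 6
(row=1, col=0): c = -1.2400 + 0.2620i → escape time 6
(row=1, col=1): c = -0.9925 + 0.2620i → escape time 6
(row=1, col=2): c = -0.7450 + 0.2620i → escape time 6
(row=1, col=3): c = -0.4975 + 0.2620i → escape time 6
(row=1, col=4): c = -0.2500 + 0.2620i → escape time 6
(row=2, col=0): c = -1.2400 + -0.0760i → escape time 6
(row=2, col=1): c = -0.9925 + -0.0760i → escape time 6
(row=2, col=2): c = -0.7450 + -0.0760i → escape time 6
(row=2, col=3): c = -0.4975 + -0.0760i → escape time 6
(row=2, col=4): c = -0.2500 + -0.0760i → escape time 6
(row=3, col=0): c = -1.2400 + -0.4140i → escape time 6
(row=3, col=1): c = -0.9925 + -0.4140i → escape time 6
(row=3, col=2): c = -0.7450 + -0.4140i → escape time 6
(row=3, col=3): c = -0.4975 + -0.4140i → escape time 6
(row=3, col=4): c = -0.2500 + -0.4140i → escape time 6
(row=4, col=0): c = -1.2400 + -0.7520i → escape time 3
(row=4, col=1): c = -0.9925 + -0.7520i → escape time 3
(row=4, col=2): c = -0.7450 + -0.7520i → escape time 4
(row=4, col=3): c = -0.4975 + -0.7520i → escape time 6
(row=4, col=4): c = -0.2500 + -0.7520i → escape time 6
(row=5, col=0): c = -1.2400 + -1.0900i → escape time 3
(row=5, col=1): c = -0.9925 + -1.0900i → escape time 3
(row=5, col=2): c = -0.7450 + -1.0900i → escape time 3
(row=5, col=3): c = -0.4975 + -1.0900i → escape time 4
(row=5, col=4): c = -0.2500 + -1.0900i → escape time 6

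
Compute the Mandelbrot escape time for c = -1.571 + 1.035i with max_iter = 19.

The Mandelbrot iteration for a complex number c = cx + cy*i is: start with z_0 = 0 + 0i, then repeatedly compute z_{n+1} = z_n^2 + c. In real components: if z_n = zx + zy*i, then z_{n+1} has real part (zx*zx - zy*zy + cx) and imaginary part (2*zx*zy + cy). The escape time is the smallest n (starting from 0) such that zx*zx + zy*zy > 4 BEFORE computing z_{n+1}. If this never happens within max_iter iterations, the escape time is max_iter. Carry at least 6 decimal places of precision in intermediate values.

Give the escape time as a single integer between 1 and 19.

Answer: 2

Derivation:
z_0 = 0 + 0i, c = -1.5710 + 1.0350i
Iter 1: z = -1.5710 + 1.0350i, |z|^2 = 3.5393
Iter 2: z = -0.1742 + -2.2170i, |z|^2 = 4.9453
Escaped at iteration 2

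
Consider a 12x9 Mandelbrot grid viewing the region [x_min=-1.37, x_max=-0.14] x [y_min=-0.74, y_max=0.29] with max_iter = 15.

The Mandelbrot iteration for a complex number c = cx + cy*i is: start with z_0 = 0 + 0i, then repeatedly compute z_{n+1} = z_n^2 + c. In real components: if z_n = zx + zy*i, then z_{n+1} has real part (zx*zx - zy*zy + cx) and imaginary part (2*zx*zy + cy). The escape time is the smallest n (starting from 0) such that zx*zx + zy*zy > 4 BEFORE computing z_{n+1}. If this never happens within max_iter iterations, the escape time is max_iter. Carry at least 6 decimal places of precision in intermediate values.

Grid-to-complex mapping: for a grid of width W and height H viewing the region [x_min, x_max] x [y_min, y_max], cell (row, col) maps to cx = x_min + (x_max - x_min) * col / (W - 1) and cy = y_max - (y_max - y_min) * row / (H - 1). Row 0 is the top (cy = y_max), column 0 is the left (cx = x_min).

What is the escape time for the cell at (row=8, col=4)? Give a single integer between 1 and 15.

Answer: 4

Derivation:
z_0 = 0 + 0i, c = -0.9227 + -0.7400i
Iter 1: z = -0.9227 + -0.7400i, |z|^2 = 1.3990
Iter 2: z = -0.6189 + 0.6256i, |z|^2 = 0.7745
Iter 3: z = -0.9311 + -1.5144i, |z|^2 = 3.1604
Iter 4: z = -2.3492 + 2.0802i, |z|^2 = 9.8459
Escaped at iteration 4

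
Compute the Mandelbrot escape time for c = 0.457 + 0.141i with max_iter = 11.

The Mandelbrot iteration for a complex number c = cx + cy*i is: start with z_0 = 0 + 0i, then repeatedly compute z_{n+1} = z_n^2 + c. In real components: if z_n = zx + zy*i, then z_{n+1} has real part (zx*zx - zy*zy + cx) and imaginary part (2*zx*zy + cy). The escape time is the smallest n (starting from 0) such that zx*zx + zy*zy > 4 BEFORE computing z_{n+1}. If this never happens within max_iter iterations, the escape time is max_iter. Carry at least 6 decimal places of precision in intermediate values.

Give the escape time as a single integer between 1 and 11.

Answer: 6

Derivation:
z_0 = 0 + 0i, c = 0.4570 + 0.1410i
Iter 1: z = 0.4570 + 0.1410i, |z|^2 = 0.2287
Iter 2: z = 0.6460 + 0.2699i, |z|^2 = 0.4901
Iter 3: z = 0.8014 + 0.4897i, |z|^2 = 0.8821
Iter 4: z = 0.8595 + 0.9259i, |z|^2 = 1.5960
Iter 5: z = 0.3386 + 1.7326i, |z|^2 = 3.1167
Iter 6: z = -2.4304 + 1.3143i, |z|^2 = 7.6344
Escaped at iteration 6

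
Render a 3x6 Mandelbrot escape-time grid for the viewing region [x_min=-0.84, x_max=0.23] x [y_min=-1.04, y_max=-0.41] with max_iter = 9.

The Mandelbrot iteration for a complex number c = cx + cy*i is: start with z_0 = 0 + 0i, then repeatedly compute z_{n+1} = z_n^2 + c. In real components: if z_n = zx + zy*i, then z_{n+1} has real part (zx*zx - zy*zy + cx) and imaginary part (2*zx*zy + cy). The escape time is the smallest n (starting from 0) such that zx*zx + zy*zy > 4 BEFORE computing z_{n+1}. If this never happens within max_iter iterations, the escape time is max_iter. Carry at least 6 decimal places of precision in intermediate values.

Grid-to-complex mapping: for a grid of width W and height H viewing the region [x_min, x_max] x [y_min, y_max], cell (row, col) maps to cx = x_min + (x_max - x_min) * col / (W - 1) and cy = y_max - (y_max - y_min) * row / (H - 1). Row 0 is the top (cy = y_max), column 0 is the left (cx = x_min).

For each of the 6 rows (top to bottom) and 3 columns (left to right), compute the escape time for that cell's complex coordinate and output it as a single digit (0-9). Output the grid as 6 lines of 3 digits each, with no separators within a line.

(row=0, col=0): c = -0.8400 + -0.4100i → escape time 7
(row=0, col=1): c = -0.3050 + -0.4100i → escape time 9
(row=0, col=2): c = 0.2300 + -0.4100i → escape time 9
(row=1, col=0): c = -0.8400 + -0.5360i → escape time 5
(row=1, col=1): c = -0.3050 + -0.5360i → escape time 9
(row=1, col=2): c = 0.2300 + -0.5360i → escape time 9
(row=2, col=0): c = -0.8400 + -0.6620i → escape time 5
(row=2, col=1): c = -0.3050 + -0.6620i → escape time 9
(row=2, col=2): c = 0.2300 + -0.6620i → escape time 7
(row=3, col=0): c = -0.8400 + -0.7880i → escape time 4
(row=3, col=1): c = -0.3050 + -0.7880i → escape time 8
(row=3, col=2): c = 0.2300 + -0.7880i → escape time 5
(row=4, col=0): c = -0.8400 + -0.9140i → escape time 3
(row=4, col=1): c = -0.3050 + -0.9140i → escape time 6
(row=4, col=2): c = 0.2300 + -0.9140i → escape time 4
(row=5, col=0): c = -0.8400 + -1.0400i → escape time 3
(row=5, col=1): c = -0.3050 + -1.0400i → escape time 5
(row=5, col=2): c = 0.2300 + -1.0400i → escape time 4

Answer: 799
599
597
485
364
354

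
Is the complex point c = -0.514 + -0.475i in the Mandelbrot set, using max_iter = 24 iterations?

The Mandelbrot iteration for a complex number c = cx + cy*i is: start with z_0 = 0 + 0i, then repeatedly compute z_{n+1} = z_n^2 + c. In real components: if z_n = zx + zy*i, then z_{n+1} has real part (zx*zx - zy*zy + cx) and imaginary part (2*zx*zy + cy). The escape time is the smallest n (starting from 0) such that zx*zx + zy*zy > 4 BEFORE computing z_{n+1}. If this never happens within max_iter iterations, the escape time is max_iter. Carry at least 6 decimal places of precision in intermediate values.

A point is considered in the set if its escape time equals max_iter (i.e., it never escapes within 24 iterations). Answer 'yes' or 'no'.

z_0 = 0 + 0i, c = -0.5140 + -0.4750i
Iter 1: z = -0.5140 + -0.4750i, |z|^2 = 0.4898
Iter 2: z = -0.4754 + 0.0133i, |z|^2 = 0.2262
Iter 3: z = -0.2881 + -0.4876i, |z|^2 = 0.3208
Iter 4: z = -0.6688 + -0.1940i, |z|^2 = 0.4849
Iter 5: z = -0.1044 + -0.2155i, |z|^2 = 0.0574
Iter 6: z = -0.5496 + -0.4300i, |z|^2 = 0.4869
Iter 7: z = -0.3969 + -0.0024i, |z|^2 = 0.1575
Iter 8: z = -0.3565 + -0.4731i, |z|^2 = 0.3509
Iter 9: z = -0.6108 + -0.1377i, |z|^2 = 0.3920
Iter 10: z = -0.1599 + -0.3068i, |z|^2 = 0.1197
Iter 11: z = -0.5826 + -0.3769i, |z|^2 = 0.4814
Iter 12: z = -0.3166 + -0.0359i, |z|^2 = 0.1015
Iter 13: z = -0.4150 + -0.4523i, |z|^2 = 0.3768
Iter 14: z = -0.5463 + -0.0996i, |z|^2 = 0.3084
Iter 15: z = -0.2255 + -0.3662i, |z|^2 = 0.1849
Iter 16: z = -0.5972 + -0.3099i, |z|^2 = 0.4527
Iter 17: z = -0.2533 + -0.1049i, |z|^2 = 0.0752
Iter 18: z = -0.4608 + -0.4219i, |z|^2 = 0.3903
Iter 19: z = -0.4796 + -0.0862i, |z|^2 = 0.2374
Iter 20: z = -0.2914 + -0.3923i, |z|^2 = 0.2388
Iter 21: z = -0.5830 + -0.2463i, |z|^2 = 0.4006
Iter 22: z = -0.2348 + -0.1878i, |z|^2 = 0.0904
Iter 23: z = -0.4941 + -0.3868i, |z|^2 = 0.3938
Did not escape in 24 iterations → in set

Answer: yes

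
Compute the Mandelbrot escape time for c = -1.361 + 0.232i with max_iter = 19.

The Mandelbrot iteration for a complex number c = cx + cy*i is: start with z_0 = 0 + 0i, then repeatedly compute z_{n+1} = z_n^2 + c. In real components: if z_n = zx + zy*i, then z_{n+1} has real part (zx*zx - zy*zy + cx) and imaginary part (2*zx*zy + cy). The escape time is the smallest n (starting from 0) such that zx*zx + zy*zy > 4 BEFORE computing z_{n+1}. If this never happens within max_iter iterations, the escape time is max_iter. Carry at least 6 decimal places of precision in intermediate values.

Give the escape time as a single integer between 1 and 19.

z_0 = 0 + 0i, c = -1.3610 + 0.2320i
Iter 1: z = -1.3610 + 0.2320i, |z|^2 = 1.9061
Iter 2: z = 0.4375 + -0.3995i, |z|^2 = 0.3510
Iter 3: z = -1.3292 + -0.1176i, |z|^2 = 1.7806
Iter 4: z = 0.3920 + 0.5445i, |z|^2 = 0.4501
Iter 5: z = -1.5039 + 0.6589i, |z|^2 = 2.6958
Iter 6: z = 0.4666 + -1.7497i, |z|^2 = 3.2792
Iter 7: z = -4.2048 + -1.4008i, |z|^2 = 19.6421
Escaped at iteration 7

Answer: 7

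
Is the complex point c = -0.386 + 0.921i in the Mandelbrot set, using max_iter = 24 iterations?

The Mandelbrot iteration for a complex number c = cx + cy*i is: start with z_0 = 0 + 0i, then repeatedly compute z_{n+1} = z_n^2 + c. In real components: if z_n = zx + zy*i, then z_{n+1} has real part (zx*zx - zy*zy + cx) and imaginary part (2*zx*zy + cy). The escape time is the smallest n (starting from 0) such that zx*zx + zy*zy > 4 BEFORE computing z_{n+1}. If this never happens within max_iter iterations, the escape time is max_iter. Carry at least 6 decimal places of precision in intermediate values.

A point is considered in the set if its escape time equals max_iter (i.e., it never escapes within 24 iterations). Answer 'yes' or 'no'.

z_0 = 0 + 0i, c = -0.3860 + 0.9210i
Iter 1: z = -0.3860 + 0.9210i, |z|^2 = 0.9972
Iter 2: z = -1.0852 + 0.2100i, |z|^2 = 1.2219
Iter 3: z = 0.7477 + 0.4652i, |z|^2 = 0.7754
Iter 4: z = -0.0434 + 1.6167i, |z|^2 = 2.6155
Iter 5: z = -2.9977 + 0.7806i, |z|^2 = 9.5955
Escaped at iteration 5

Answer: no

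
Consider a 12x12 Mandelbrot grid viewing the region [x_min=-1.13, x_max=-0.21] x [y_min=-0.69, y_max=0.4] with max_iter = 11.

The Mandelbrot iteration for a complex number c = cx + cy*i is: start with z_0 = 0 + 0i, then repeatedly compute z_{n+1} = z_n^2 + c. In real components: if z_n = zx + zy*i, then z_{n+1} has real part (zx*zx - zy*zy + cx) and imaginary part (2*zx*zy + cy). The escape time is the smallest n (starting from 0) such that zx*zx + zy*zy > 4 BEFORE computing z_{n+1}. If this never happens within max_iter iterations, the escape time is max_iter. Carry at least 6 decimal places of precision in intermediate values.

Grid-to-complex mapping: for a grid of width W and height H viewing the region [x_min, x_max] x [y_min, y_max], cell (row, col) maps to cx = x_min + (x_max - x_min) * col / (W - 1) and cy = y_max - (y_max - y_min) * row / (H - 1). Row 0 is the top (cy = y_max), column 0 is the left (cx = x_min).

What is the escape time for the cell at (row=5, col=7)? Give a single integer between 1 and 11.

Answer: 11

Derivation:
z_0 = 0 + 0i, c = -0.5445 + -0.0955i
Iter 1: z = -0.5445 + -0.0955i, |z|^2 = 0.3056
Iter 2: z = -0.2571 + 0.0085i, |z|^2 = 0.0662
Iter 3: z = -0.4785 + -0.0998i, |z|^2 = 0.2389
Iter 4: z = -0.3255 + 0.0001i, |z|^2 = 0.1060
Iter 5: z = -0.4386 + -0.0955i, |z|^2 = 0.2015
Iter 6: z = -0.3613 + -0.0117i, |z|^2 = 0.1307
Iter 7: z = -0.4141 + -0.0870i, |z|^2 = 0.1791
Iter 8: z = -0.3806 + -0.0234i, |z|^2 = 0.1454
Iter 9: z = -0.4002 + -0.0777i, |z|^2 = 0.1662
Iter 10: z = -0.3904 + -0.0333i, |z|^2 = 0.1535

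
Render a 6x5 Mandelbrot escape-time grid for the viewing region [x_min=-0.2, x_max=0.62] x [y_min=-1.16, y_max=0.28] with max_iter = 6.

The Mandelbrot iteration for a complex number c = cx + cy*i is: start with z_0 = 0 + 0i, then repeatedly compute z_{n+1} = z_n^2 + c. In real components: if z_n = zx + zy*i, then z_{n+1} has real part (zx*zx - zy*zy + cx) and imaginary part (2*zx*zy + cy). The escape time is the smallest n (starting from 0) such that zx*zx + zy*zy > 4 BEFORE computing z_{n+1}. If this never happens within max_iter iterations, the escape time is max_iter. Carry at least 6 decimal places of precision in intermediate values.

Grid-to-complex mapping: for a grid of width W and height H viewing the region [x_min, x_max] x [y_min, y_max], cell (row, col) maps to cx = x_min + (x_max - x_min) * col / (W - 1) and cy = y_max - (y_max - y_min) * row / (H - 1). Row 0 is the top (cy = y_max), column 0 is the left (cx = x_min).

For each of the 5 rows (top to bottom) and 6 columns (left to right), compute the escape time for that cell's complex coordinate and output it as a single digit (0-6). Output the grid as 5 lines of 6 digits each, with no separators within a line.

(row=0, col=0): c = -0.2000 + 0.2800i → escape time 6
(row=0, col=1): c = -0.0360 + 0.2800i → escape time 6
(row=0, col=2): c = 0.1280 + 0.2800i → escape time 6
(row=0, col=3): c = 0.2920 + 0.2800i → escape time 6
(row=0, col=4): c = 0.4560 + 0.2800i → escape time 6
(row=0, col=5): c = 0.6200 + 0.2800i → escape time 4
(row=1, col=0): c = -0.2000 + -0.0800i → escape time 6
(row=1, col=1): c = -0.0360 + -0.0800i → escape time 6
(row=1, col=2): c = 0.1280 + -0.0800i → escape time 6
(row=1, col=3): c = 0.2920 + -0.0800i → escape time 6
(row=1, col=4): c = 0.4560 + -0.0800i → escape time 6
(row=1, col=5): c = 0.6200 + -0.0800i → escape time 4
(row=2, col=0): c = -0.2000 + -0.4400i → escape time 6
(row=2, col=1): c = -0.0360 + -0.4400i → escape time 6
(row=2, col=2): c = 0.1280 + -0.4400i → escape time 6
(row=2, col=3): c = 0.2920 + -0.4400i → escape time 6
(row=2, col=4): c = 0.4560 + -0.4400i → escape time 6
(row=2, col=5): c = 0.6200 + -0.4400i → escape time 3
(row=3, col=0): c = -0.2000 + -0.8000i → escape time 6
(row=3, col=1): c = -0.0360 + -0.8000i → escape time 6
(row=3, col=2): c = 0.1280 + -0.8000i → escape time 6
(row=3, col=3): c = 0.2920 + -0.8000i → escape time 5
(row=3, col=4): c = 0.4560 + -0.8000i → escape time 3
(row=3, col=5): c = 0.6200 + -0.8000i → escape time 3
(row=4, col=0): c = -0.2000 + -1.1600i → escape time 4
(row=4, col=1): c = -0.0360 + -1.1600i → escape time 4
(row=4, col=2): c = 0.1280 + -1.1600i → escape time 3
(row=4, col=3): c = 0.2920 + -1.1600i → escape time 2
(row=4, col=4): c = 0.4560 + -1.1600i → escape time 2
(row=4, col=5): c = 0.6200 + -1.1600i → escape time 2

Answer: 666664
666664
666663
666533
443222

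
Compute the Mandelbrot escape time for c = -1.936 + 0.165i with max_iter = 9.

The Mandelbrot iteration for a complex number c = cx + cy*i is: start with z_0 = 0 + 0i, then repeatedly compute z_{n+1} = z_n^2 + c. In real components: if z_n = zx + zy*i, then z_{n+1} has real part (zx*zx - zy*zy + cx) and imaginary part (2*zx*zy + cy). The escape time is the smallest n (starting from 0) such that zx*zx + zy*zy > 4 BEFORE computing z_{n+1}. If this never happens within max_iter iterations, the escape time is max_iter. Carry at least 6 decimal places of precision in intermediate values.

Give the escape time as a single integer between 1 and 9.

z_0 = 0 + 0i, c = -1.9360 + 0.1650i
Iter 1: z = -1.9360 + 0.1650i, |z|^2 = 3.7753
Iter 2: z = 1.7849 + -0.4739i, |z|^2 = 3.4103
Iter 3: z = 1.0252 + -1.5266i, |z|^2 = 3.3816
Iter 4: z = -3.2156 + -2.9652i, |z|^2 = 19.1323
Escaped at iteration 4

Answer: 4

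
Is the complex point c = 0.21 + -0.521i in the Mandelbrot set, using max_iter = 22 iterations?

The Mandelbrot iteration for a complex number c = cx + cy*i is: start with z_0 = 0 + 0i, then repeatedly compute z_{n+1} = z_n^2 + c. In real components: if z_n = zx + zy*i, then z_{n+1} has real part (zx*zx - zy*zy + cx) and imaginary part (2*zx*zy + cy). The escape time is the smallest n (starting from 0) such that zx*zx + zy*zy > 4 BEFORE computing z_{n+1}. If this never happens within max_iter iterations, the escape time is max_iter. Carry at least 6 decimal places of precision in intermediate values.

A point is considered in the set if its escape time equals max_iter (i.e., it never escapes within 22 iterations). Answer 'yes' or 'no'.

Answer: yes

Derivation:
z_0 = 0 + 0i, c = 0.2100 + -0.5210i
Iter 1: z = 0.2100 + -0.5210i, |z|^2 = 0.3155
Iter 2: z = -0.0173 + -0.7398i, |z|^2 = 0.5476
Iter 3: z = -0.3370 + -0.4953i, |z|^2 = 0.3590
Iter 4: z = 0.0782 + -0.1871i, |z|^2 = 0.0411
Iter 5: z = 0.1811 + -0.5503i, |z|^2 = 0.3356
Iter 6: z = -0.0600 + -0.7203i, |z|^2 = 0.5225
Iter 7: z = -0.3053 + -0.4346i, |z|^2 = 0.2820
Iter 8: z = 0.1143 + -0.2557i, |z|^2 = 0.0785
Iter 9: z = 0.1577 + -0.5795i, |z|^2 = 0.3607
Iter 10: z = -0.1009 + -0.7038i, |z|^2 = 0.5055
Iter 11: z = -0.2751 + -0.3790i, |z|^2 = 0.2193
Iter 12: z = 0.1421 + -0.3125i, |z|^2 = 0.1178
Iter 13: z = 0.1325 + -0.6098i, |z|^2 = 0.3894
Iter 14: z = -0.1443 + -0.6826i, |z|^2 = 0.4868
Iter 15: z = -0.2352 + -0.3240i, |z|^2 = 0.1603
Iter 16: z = 0.1603 + -0.3686i, |z|^2 = 0.1616
Iter 17: z = 0.0998 + -0.6392i, |z|^2 = 0.4185
Iter 18: z = -0.1886 + -0.6486i, |z|^2 = 0.4563
Iter 19: z = -0.1751 + -0.2763i, |z|^2 = 0.1070
Iter 20: z = 0.1643 + -0.4242i, |z|^2 = 0.2069
Iter 21: z = 0.0570 + -0.6604i, |z|^2 = 0.4394
Did not escape in 22 iterations → in set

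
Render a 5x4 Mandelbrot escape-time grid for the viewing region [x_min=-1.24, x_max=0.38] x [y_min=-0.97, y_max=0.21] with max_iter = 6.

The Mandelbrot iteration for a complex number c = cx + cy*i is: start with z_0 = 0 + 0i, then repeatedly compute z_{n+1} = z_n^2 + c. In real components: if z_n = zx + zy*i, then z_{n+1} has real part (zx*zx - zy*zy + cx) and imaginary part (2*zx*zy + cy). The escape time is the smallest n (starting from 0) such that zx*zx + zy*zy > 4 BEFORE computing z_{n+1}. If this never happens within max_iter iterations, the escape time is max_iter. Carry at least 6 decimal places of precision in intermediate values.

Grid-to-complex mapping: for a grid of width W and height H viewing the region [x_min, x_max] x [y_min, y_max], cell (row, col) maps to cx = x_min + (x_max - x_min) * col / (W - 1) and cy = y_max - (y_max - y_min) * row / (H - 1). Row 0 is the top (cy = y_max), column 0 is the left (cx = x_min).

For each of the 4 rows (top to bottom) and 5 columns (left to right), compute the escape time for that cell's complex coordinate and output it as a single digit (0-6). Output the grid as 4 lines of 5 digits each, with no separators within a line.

Answer: 66666
66666
35666
33463

Derivation:
(row=0, col=0): c = -1.2400 + 0.2100i → escape time 6
(row=0, col=1): c = -0.8350 + 0.2100i → escape time 6
(row=0, col=2): c = -0.4300 + 0.2100i → escape time 6
(row=0, col=3): c = -0.0250 + 0.2100i → escape time 6
(row=0, col=4): c = 0.3800 + 0.2100i → escape time 6
(row=1, col=0): c = -1.2400 + -0.1833i → escape time 6
(row=1, col=1): c = -0.8350 + -0.1833i → escape time 6
(row=1, col=2): c = -0.4300 + -0.1833i → escape time 6
(row=1, col=3): c = -0.0250 + -0.1833i → escape time 6
(row=1, col=4): c = 0.3800 + -0.1833i → escape time 6
(row=2, col=0): c = -1.2400 + -0.5767i → escape time 3
(row=2, col=1): c = -0.8350 + -0.5767i → escape time 5
(row=2, col=2): c = -0.4300 + -0.5767i → escape time 6
(row=2, col=3): c = -0.0250 + -0.5767i → escape time 6
(row=2, col=4): c = 0.3800 + -0.5767i → escape time 6
(row=3, col=0): c = -1.2400 + -0.9700i → escape time 3
(row=3, col=1): c = -0.8350 + -0.9700i → escape time 3
(row=3, col=2): c = -0.4300 + -0.9700i → escape time 4
(row=3, col=3): c = -0.0250 + -0.9700i → escape time 6
(row=3, col=4): c = 0.3800 + -0.9700i → escape time 3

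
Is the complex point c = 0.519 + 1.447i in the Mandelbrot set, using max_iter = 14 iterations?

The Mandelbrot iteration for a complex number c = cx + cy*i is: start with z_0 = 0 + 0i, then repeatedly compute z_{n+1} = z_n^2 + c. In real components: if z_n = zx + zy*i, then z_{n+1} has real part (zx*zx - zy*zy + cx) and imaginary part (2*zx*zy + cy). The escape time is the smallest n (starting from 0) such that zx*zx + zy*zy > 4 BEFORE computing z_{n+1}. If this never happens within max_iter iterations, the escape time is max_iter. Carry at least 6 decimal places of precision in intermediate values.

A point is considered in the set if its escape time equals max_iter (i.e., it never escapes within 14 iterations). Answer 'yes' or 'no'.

Answer: no

Derivation:
z_0 = 0 + 0i, c = 0.5190 + 1.4470i
Iter 1: z = 0.5190 + 1.4470i, |z|^2 = 2.3632
Iter 2: z = -1.3054 + 2.9490i, |z|^2 = 10.4007
Escaped at iteration 2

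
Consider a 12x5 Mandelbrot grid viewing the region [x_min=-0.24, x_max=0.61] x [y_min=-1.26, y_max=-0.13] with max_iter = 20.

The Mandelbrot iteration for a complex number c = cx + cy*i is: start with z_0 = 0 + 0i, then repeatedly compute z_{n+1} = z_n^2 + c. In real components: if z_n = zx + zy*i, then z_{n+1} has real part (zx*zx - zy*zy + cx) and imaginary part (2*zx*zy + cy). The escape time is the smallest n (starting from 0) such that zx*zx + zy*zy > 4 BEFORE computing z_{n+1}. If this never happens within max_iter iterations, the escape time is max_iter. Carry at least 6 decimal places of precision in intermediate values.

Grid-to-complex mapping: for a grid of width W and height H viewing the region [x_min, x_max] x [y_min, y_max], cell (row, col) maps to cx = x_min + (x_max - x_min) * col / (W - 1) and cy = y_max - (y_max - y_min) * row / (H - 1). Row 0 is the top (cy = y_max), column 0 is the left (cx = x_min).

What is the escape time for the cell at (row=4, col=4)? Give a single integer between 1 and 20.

z_0 = 0 + 0i, c = 0.0691 + -1.2600i
Iter 1: z = 0.0691 + -1.2600i, |z|^2 = 1.5924
Iter 2: z = -1.5137 + -1.4341i, |z|^2 = 4.3481
Escaped at iteration 2

Answer: 2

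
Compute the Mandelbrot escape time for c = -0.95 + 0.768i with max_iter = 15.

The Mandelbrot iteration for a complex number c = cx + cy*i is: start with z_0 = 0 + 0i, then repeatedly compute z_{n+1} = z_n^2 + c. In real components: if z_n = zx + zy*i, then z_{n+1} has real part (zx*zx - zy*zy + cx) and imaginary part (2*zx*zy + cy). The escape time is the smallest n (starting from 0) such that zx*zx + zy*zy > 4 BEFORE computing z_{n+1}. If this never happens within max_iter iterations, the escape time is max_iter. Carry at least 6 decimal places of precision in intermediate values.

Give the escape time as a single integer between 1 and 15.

z_0 = 0 + 0i, c = -0.9500 + 0.7680i
Iter 1: z = -0.9500 + 0.7680i, |z|^2 = 1.4923
Iter 2: z = -0.6373 + -0.6912i, |z|^2 = 0.8839
Iter 3: z = -1.0216 + 1.6490i, |z|^2 = 3.7629
Iter 4: z = -2.6257 + -2.6012i, |z|^2 = 13.6607
Escaped at iteration 4

Answer: 4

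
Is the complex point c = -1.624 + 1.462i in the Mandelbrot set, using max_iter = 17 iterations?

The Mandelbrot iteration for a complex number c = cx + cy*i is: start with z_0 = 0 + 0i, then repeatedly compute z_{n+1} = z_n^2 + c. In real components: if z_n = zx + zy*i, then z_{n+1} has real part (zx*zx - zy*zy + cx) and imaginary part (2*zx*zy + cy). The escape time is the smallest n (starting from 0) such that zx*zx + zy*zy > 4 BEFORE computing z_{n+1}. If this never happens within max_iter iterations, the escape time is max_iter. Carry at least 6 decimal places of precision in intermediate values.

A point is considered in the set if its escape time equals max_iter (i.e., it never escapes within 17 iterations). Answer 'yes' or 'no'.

Answer: no

Derivation:
z_0 = 0 + 0i, c = -1.6240 + 1.4620i
Iter 1: z = -1.6240 + 1.4620i, |z|^2 = 4.7748
Escaped at iteration 1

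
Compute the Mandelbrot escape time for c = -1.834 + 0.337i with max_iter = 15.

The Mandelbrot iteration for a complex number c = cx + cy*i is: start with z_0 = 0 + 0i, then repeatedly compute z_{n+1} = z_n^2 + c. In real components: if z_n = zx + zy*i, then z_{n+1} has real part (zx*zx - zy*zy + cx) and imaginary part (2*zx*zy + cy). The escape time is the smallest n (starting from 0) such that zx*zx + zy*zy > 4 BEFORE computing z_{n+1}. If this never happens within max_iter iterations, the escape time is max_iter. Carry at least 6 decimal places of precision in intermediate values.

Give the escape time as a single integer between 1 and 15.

z_0 = 0 + 0i, c = -1.8340 + 0.3370i
Iter 1: z = -1.8340 + 0.3370i, |z|^2 = 3.4771
Iter 2: z = 1.4160 + -0.8991i, |z|^2 = 2.8134
Iter 3: z = -0.6374 + -2.2093i, |z|^2 = 5.2872
Escaped at iteration 3

Answer: 3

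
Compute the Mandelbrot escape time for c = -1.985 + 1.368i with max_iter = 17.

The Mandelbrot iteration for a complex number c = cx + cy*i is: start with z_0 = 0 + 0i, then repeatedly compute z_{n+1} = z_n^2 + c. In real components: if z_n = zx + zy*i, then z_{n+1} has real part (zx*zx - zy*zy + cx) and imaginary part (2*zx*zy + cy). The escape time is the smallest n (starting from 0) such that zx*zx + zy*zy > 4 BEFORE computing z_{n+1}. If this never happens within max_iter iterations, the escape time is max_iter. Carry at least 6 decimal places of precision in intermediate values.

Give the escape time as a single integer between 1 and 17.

z_0 = 0 + 0i, c = -1.9850 + 1.3680i
Iter 1: z = -1.9850 + 1.3680i, |z|^2 = 5.8116
Escaped at iteration 1

Answer: 1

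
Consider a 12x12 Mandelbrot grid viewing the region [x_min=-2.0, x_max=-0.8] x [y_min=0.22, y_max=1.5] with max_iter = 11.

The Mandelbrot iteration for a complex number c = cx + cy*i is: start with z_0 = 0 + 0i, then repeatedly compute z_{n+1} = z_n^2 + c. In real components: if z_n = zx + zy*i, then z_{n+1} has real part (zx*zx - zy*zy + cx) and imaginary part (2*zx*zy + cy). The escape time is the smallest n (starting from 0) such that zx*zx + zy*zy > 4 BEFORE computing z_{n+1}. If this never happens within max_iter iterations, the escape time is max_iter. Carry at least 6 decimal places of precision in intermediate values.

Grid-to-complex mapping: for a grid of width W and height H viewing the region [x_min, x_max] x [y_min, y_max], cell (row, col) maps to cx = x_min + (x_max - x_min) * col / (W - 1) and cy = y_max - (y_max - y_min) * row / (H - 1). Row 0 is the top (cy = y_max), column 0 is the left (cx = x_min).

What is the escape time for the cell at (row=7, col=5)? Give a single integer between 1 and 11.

Answer: 3

Derivation:
z_0 = 0 + 0i, c = -1.4545 + 0.6855i
Iter 1: z = -1.4545 + 0.6855i, |z|^2 = 2.5856
Iter 2: z = 0.1913 + -1.3086i, |z|^2 = 1.7490
Iter 3: z = -3.1304 + 0.1848i, |z|^2 = 9.8333
Escaped at iteration 3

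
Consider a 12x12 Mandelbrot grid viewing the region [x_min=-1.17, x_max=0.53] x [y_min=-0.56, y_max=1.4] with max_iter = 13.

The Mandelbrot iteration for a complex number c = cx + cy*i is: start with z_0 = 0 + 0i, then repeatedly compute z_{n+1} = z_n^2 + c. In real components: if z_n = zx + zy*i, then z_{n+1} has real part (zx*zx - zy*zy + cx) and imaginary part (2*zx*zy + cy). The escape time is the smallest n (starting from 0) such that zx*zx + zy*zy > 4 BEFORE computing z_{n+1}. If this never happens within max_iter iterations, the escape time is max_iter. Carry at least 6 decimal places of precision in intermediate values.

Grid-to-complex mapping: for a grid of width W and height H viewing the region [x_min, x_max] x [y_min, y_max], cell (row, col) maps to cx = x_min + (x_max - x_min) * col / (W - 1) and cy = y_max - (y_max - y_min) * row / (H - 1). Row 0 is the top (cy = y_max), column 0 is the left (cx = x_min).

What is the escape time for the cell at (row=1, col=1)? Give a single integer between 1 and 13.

Answer: 3

Derivation:
z_0 = 0 + 0i, c = -1.0155 + 1.2218i
Iter 1: z = -1.0155 + 1.2218i, |z|^2 = 2.5240
Iter 2: z = -1.4771 + -1.2596i, |z|^2 = 3.7685
Iter 3: z = -0.4200 + 4.9430i, |z|^2 = 24.6096
Escaped at iteration 3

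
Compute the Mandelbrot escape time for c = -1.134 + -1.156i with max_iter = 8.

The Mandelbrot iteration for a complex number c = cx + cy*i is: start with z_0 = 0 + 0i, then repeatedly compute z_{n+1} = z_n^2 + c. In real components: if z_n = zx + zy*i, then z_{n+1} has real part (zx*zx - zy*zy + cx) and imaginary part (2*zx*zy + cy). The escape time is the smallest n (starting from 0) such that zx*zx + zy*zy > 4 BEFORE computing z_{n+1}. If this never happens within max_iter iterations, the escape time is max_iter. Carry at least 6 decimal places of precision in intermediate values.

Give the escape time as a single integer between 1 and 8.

z_0 = 0 + 0i, c = -1.1340 + -1.1560i
Iter 1: z = -1.1340 + -1.1560i, |z|^2 = 2.6223
Iter 2: z = -1.1844 + 1.4658i, |z|^2 = 3.5513
Iter 3: z = -1.8798 + -4.6281i, |z|^2 = 24.9535
Escaped at iteration 3

Answer: 3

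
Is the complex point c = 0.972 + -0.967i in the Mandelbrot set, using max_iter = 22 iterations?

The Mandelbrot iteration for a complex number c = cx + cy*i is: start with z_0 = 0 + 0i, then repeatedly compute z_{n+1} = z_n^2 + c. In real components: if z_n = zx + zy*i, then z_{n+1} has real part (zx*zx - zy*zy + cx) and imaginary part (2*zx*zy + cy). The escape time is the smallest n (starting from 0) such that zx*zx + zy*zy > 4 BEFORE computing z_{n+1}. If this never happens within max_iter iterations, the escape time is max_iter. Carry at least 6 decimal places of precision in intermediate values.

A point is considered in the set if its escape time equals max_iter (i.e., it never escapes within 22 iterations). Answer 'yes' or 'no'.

z_0 = 0 + 0i, c = 0.9720 + -0.9670i
Iter 1: z = 0.9720 + -0.9670i, |z|^2 = 1.8799
Iter 2: z = 0.9817 + -2.8468i, |z|^2 = 9.0683
Escaped at iteration 2

Answer: no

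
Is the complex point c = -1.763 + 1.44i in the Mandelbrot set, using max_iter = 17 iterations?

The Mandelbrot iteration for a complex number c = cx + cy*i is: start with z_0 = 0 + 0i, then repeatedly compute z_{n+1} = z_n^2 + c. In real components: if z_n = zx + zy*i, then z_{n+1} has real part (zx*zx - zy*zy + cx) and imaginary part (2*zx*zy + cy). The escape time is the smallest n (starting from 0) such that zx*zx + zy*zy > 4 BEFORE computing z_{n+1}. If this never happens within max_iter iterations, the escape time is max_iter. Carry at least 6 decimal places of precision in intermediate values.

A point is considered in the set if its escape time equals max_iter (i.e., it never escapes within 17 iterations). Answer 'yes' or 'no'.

Answer: no

Derivation:
z_0 = 0 + 0i, c = -1.7630 + 1.4400i
Iter 1: z = -1.7630 + 1.4400i, |z|^2 = 5.1818
Escaped at iteration 1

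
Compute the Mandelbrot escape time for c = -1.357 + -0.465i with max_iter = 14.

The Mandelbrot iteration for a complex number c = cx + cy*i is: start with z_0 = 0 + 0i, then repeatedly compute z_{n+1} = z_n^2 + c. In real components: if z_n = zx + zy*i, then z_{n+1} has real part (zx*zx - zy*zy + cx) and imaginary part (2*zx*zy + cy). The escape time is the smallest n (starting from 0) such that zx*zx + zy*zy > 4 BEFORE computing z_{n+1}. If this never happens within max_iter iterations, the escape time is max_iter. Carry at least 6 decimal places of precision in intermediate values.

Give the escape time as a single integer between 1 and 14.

z_0 = 0 + 0i, c = -1.3570 + -0.4650i
Iter 1: z = -1.3570 + -0.4650i, |z|^2 = 2.0577
Iter 2: z = 0.2682 + 0.7970i, |z|^2 = 0.7072
Iter 3: z = -1.9203 + -0.0374i, |z|^2 = 3.6889
Iter 4: z = 2.3291 + -0.3212i, |z|^2 = 5.5278
Escaped at iteration 4

Answer: 4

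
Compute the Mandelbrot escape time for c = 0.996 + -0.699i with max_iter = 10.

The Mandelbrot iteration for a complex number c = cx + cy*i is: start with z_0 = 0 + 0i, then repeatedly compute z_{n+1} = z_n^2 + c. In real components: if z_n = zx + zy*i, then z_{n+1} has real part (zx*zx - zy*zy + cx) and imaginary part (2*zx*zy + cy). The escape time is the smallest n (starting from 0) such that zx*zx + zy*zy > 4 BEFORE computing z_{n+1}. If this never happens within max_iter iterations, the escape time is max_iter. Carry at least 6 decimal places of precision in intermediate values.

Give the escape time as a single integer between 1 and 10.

Answer: 2

Derivation:
z_0 = 0 + 0i, c = 0.9960 + -0.6990i
Iter 1: z = 0.9960 + -0.6990i, |z|^2 = 1.4806
Iter 2: z = 1.4994 + -2.0914i, |z|^2 = 6.6222
Escaped at iteration 2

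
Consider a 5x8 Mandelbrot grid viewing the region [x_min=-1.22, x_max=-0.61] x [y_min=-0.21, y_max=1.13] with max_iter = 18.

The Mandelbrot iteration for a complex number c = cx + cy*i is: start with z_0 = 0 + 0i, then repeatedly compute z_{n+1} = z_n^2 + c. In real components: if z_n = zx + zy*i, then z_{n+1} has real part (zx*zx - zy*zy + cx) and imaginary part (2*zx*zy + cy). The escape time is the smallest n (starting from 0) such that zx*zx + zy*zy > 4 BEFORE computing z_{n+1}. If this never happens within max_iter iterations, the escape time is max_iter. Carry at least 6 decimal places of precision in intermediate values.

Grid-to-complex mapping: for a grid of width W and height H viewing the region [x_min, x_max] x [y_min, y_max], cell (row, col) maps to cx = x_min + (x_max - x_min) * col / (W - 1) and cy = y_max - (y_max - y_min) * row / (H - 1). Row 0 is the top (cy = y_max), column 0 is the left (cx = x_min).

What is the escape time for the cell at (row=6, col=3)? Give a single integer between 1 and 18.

z_0 = 0 + 0i, c = -0.7625 + -0.0186i
Iter 1: z = -0.7625 + -0.0186i, |z|^2 = 0.5818
Iter 2: z = -0.1814 + 0.0097i, |z|^2 = 0.0330
Iter 3: z = -0.7297 + -0.0221i, |z|^2 = 0.5329
Iter 4: z = -0.2306 + 0.0137i, |z|^2 = 0.0533
Iter 5: z = -0.7095 + -0.0249i, |z|^2 = 0.5040
Iter 6: z = -0.2597 + 0.0167i, |z|^2 = 0.0677
Iter 7: z = -0.6953 + -0.0273i, |z|^2 = 0.4842
Iter 8: z = -0.2797 + 0.0193i, |z|^2 = 0.0786
Iter 9: z = -0.6846 + -0.0294i, |z|^2 = 0.4696
Iter 10: z = -0.2947 + 0.0217i, |z|^2 = 0.0873
Iter 11: z = -0.6761 + -0.0313i, |z|^2 = 0.4582
Iter 12: z = -0.3063 + 0.0238i, |z|^2 = 0.0944
Iter 13: z = -0.6692 + -0.0332i, |z|^2 = 0.4490
Iter 14: z = -0.3157 + 0.0258i, |z|^2 = 0.1003
Iter 15: z = -0.6635 + -0.0349i, |z|^2 = 0.4414
Iter 16: z = -0.3235 + 0.0277i, |z|^2 = 0.1054
Iter 17: z = -0.6586 + -0.0365i, |z|^2 = 0.4351

Answer: 18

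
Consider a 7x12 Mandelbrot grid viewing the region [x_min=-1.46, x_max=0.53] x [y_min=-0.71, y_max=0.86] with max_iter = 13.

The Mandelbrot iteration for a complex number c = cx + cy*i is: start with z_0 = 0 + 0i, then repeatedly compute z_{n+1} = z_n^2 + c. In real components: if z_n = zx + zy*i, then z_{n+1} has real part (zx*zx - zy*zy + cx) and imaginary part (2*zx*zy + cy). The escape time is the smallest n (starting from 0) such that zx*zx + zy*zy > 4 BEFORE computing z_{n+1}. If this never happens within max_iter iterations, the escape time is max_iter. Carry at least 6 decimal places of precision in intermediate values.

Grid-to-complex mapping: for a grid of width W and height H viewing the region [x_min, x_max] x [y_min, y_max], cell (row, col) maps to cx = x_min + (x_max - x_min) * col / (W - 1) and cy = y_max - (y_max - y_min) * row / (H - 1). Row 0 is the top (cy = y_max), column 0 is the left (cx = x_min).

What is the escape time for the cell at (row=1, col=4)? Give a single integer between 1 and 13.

Answer: 13

Derivation:
z_0 = 0 + 0i, c = -0.1333 + 0.7173i
Iter 1: z = -0.1333 + 0.7173i, |z|^2 = 0.5323
Iter 2: z = -0.6300 + 0.5260i, |z|^2 = 0.6736
Iter 3: z = -0.0131 + 0.0545i, |z|^2 = 0.0031
Iter 4: z = -0.1361 + 0.7158i, |z|^2 = 0.5310
Iter 5: z = -0.6272 + 0.5224i, |z|^2 = 0.6663
Iter 6: z = -0.0128 + 0.0620i, |z|^2 = 0.0040
Iter 7: z = -0.1370 + 0.7157i, |z|^2 = 0.5310
Iter 8: z = -0.6268 + 0.5212i, |z|^2 = 0.6645
Iter 9: z = -0.0121 + 0.0640i, |z|^2 = 0.0042
Iter 10: z = -0.1373 + 0.7157i, |z|^2 = 0.5311
Iter 11: z = -0.6267 + 0.5208i, |z|^2 = 0.6640
Iter 12: z = -0.0117 + 0.0645i, |z|^2 = 0.0043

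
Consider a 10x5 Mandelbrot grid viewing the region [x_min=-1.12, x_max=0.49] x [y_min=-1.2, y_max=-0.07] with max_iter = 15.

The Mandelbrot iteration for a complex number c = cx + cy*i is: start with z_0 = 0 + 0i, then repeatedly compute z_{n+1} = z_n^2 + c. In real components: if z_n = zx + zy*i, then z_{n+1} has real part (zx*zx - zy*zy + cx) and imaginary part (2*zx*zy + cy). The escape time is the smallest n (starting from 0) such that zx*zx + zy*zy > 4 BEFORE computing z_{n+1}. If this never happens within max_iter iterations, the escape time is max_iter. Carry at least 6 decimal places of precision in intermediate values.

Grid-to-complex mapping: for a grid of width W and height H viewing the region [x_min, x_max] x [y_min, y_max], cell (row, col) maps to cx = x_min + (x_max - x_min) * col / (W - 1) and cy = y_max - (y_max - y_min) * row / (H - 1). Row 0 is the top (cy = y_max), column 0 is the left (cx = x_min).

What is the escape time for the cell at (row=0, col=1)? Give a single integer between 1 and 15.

z_0 = 0 + 0i, c = -0.9411 + -0.0700i
Iter 1: z = -0.9411 + -0.0700i, |z|^2 = 0.8906
Iter 2: z = -0.0603 + 0.0618i, |z|^2 = 0.0075
Iter 3: z = -0.9413 + -0.0775i, |z|^2 = 0.8920
Iter 4: z = -0.0611 + 0.0758i, |z|^2 = 0.0095
Iter 5: z = -0.9431 + -0.0793i, |z|^2 = 0.8958
Iter 6: z = -0.0579 + 0.0795i, |z|^2 = 0.0097
Iter 7: z = -0.9441 + -0.0792i, |z|^2 = 0.8976
Iter 8: z = -0.0561 + 0.0796i, |z|^2 = 0.0095
Iter 9: z = -0.9443 + -0.0789i, |z|^2 = 0.8979
Iter 10: z = -0.0557 + 0.0791i, |z|^2 = 0.0093
Iter 11: z = -0.9443 + -0.0788i, |z|^2 = 0.8978
Iter 12: z = -0.0557 + 0.0788i, |z|^2 = 0.0093
Iter 13: z = -0.9442 + -0.0788i, |z|^2 = 0.8978
Iter 14: z = -0.0558 + 0.0788i, |z|^2 = 0.0093

Answer: 15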